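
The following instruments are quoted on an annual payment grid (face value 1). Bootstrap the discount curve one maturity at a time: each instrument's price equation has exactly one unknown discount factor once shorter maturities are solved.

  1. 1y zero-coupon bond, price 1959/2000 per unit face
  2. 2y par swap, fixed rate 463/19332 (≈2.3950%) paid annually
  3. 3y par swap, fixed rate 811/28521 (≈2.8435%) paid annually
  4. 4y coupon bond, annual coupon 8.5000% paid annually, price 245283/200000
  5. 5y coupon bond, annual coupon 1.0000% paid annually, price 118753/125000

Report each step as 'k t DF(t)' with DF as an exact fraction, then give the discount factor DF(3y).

1 1 1959/2000
2 2 9537/10000
3 3 9189/10000
4 4 9069/10000
5 5 4517/5000
DF(3y) = 9189/10000 ≈ 0.918900

step 1 [1y] zero: DF = P = 1959/2000 ≈ 0.979500
step 2 [2y] swap r/1=463/19332: DF=(1 − 463/19332·(0.979500))/(1+463/19332) = 9537/10000 ≈ 0.953700
step 3 [3y] swap r/1=811/28521: DF=(1 − 811/28521·(0.979500+0.953700))/(1+811/28521) = 9189/10000 ≈ 0.918900
step 4 [4y] bond c/1=17/200: DF=(245283/200000 − 17/200·(0.979500+0.953700+0.918900))/(1+17/200) = 9069/10000 ≈ 0.906900
step 5 [5y] bond c/1=1/100: DF=(118753/125000 − 1/100·(0.979500+0.953700+0.918900+0.906900))/(1+1/100) = 4517/5000 ≈ 0.903400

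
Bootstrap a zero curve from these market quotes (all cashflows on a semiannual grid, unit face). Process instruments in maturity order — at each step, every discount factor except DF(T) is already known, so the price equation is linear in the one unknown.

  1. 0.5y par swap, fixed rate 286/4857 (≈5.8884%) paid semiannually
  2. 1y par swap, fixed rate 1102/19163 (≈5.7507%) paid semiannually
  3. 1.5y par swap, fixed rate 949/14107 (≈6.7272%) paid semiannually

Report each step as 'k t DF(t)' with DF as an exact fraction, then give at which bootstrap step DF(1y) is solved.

step 1 [0.5y] swap r/2=143/4857: DF=(1 − 143/4857·(0))/(1+143/4857) = 4857/5000 ≈ 0.971400
step 2 [1y] swap r/2=551/19163: DF=(1 − 551/19163·(0.971400))/(1+551/19163) = 9449/10000 ≈ 0.944900
step 3 [1.5y] swap r/2=949/28214: DF=(1 − 949/28214·(0.971400+0.944900))/(1+949/28214) = 9051/10000 ≈ 0.905100

1 1/2 4857/5000
2 1 9449/10000
3 3/2 9051/10000
DF(1y) is solved at step 2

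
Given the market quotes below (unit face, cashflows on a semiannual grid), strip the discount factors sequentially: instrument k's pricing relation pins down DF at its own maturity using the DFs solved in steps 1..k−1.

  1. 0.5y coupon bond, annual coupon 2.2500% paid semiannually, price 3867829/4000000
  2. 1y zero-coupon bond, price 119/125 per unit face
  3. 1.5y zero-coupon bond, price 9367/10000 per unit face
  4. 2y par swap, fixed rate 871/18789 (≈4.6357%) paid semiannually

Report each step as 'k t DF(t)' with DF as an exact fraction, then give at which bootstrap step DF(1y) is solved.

1 1/2 4781/5000
2 1 119/125
3 3/2 9367/10000
4 2 9129/10000
DF(1y) is solved at step 2

step 1 [0.5y] bond c/2=9/800: DF=(3867829/4000000 − 9/800·(0))/(1+9/800) = 4781/5000 ≈ 0.956200
step 2 [1y] zero: DF = P = 119/125 ≈ 0.952000
step 3 [1.5y] zero: DF = P = 9367/10000 ≈ 0.936700
step 4 [2y] swap r/2=871/37578: DF=(1 − 871/37578·(0.956200+0.952000+0.936700))/(1+871/37578) = 9129/10000 ≈ 0.912900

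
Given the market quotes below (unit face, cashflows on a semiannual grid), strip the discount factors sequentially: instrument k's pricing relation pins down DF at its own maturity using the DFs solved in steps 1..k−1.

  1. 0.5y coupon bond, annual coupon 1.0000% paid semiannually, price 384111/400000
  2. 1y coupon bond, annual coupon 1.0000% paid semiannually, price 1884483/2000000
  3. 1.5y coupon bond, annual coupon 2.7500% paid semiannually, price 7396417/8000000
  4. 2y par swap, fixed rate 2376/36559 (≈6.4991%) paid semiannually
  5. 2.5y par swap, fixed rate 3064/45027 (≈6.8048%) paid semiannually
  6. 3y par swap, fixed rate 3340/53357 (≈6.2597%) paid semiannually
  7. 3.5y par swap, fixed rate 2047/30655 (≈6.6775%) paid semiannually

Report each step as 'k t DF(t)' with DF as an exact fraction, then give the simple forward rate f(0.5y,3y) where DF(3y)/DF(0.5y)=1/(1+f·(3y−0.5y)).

1 1/2 1911/2000
2 1 583/625
3 3/2 554/625
4 2 2203/2500
5 5/2 2117/2500
6 3 833/1000
7 7/2 7953/10000
f(0.5y,3y) = ((1911/2000)/(833/1000) − 1)/(5/2) = 1/17 ≈ 5.8824%

step 1 [0.5y] bond c/2=1/200: DF=(384111/400000 − 1/200·(0))/(1+1/200) = 1911/2000 ≈ 0.955500
step 2 [1y] bond c/2=1/200: DF=(1884483/2000000 − 1/200·(0.955500))/(1+1/200) = 583/625 ≈ 0.932800
step 3 [1.5y] bond c/2=11/800: DF=(7396417/8000000 − 11/800·(0.955500+0.932800))/(1+11/800) = 554/625 ≈ 0.886400
step 4 [2y] swap r/2=1188/36559: DF=(1 − 1188/36559·(0.955500+0.932800+0.886400))/(1+1188/36559) = 2203/2500 ≈ 0.881200
step 5 [2.5y] swap r/2=1532/45027: DF=(1 − 1532/45027·(0.955500+0.932800+0.886400+0.881200))/(1+1532/45027) = 2117/2500 ≈ 0.846800
step 6 [3y] swap r/2=1670/53357: DF=(1 − 1670/53357·(0.955500+0.932800+0.886400+0.881200+0.846800))/(1+1670/53357) = 833/1000 ≈ 0.833000
step 7 [3.5y] swap r/2=2047/61310: DF=(1 − 2047/61310·(0.955500+0.932800+0.886400+0.881200+0.846800+0.833000))/(1+2047/61310) = 7953/10000 ≈ 0.795300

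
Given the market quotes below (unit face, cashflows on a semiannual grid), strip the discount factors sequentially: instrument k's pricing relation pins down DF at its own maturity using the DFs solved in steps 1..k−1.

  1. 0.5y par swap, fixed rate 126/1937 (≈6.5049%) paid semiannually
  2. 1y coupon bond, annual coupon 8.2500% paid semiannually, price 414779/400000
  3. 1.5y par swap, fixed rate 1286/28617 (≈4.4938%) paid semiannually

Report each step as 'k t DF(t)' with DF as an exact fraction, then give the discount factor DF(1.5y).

1 1/2 1937/2000
2 1 383/400
3 3/2 9357/10000
DF(1.5y) = 9357/10000 ≈ 0.935700

step 1 [0.5y] swap r/2=63/1937: DF=(1 − 63/1937·(0))/(1+63/1937) = 1937/2000 ≈ 0.968500
step 2 [1y] bond c/2=33/800: DF=(414779/400000 − 33/800·(0.968500))/(1+33/800) = 383/400 ≈ 0.957500
step 3 [1.5y] swap r/2=643/28617: DF=(1 − 643/28617·(0.968500+0.957500))/(1+643/28617) = 9357/10000 ≈ 0.935700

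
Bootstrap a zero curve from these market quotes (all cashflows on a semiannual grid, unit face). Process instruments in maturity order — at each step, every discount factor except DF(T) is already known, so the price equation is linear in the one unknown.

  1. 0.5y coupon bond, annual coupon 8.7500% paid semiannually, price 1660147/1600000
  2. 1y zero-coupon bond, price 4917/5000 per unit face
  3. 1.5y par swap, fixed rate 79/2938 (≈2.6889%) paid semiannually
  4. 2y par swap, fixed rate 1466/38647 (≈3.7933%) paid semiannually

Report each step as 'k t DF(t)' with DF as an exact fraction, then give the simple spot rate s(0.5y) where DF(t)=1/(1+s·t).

step 1 [0.5y] bond c/2=7/160: DF=(1660147/1600000 − 7/160·(0))/(1+7/160) = 9941/10000 ≈ 0.994100
step 2 [1y] zero: DF = P = 4917/5000 ≈ 0.983400
step 3 [1.5y] swap r/2=79/5876: DF=(1 − 79/5876·(0.994100+0.983400))/(1+79/5876) = 1921/2000 ≈ 0.960500
step 4 [2y] swap r/2=733/38647: DF=(1 − 733/38647·(0.994100+0.983400+0.960500))/(1+733/38647) = 9267/10000 ≈ 0.926700

1 1/2 9941/10000
2 1 4917/5000
3 3/2 1921/2000
4 2 9267/10000
s(0.5y) = (1/(9941/10000) − 1)/(1/2) = 118/9941 ≈ 1.1870%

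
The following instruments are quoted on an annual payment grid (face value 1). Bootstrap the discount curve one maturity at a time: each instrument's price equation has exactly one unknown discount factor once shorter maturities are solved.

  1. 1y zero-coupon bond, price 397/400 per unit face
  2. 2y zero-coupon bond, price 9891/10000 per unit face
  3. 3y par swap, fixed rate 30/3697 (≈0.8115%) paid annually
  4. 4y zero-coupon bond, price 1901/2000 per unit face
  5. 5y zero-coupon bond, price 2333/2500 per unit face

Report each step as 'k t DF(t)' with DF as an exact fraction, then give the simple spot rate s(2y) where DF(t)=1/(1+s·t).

step 1 [1y] zero: DF = P = 397/400 ≈ 0.992500
step 2 [2y] zero: DF = P = 9891/10000 ≈ 0.989100
step 3 [3y] swap r/1=30/3697: DF=(1 − 30/3697·(0.992500+0.989100))/(1+30/3697) = 122/125 ≈ 0.976000
step 4 [4y] zero: DF = P = 1901/2000 ≈ 0.950500
step 5 [5y] zero: DF = P = 2333/2500 ≈ 0.933200

1 1 397/400
2 2 9891/10000
3 3 122/125
4 4 1901/2000
5 5 2333/2500
s(2y) = (1/(9891/10000) − 1)/(2) = 109/19782 ≈ 0.5510%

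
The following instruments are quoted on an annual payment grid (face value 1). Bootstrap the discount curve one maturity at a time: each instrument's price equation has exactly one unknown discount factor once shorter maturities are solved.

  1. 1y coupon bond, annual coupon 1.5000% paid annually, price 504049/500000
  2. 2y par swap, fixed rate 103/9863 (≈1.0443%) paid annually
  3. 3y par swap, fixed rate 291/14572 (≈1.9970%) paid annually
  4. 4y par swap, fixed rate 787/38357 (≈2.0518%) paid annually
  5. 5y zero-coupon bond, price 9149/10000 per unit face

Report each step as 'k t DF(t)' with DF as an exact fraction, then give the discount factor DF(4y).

1 1 2483/2500
2 2 4897/5000
3 3 4709/5000
4 4 9213/10000
5 5 9149/10000
DF(4y) = 9213/10000 ≈ 0.921300

step 1 [1y] bond c/1=3/200: DF=(504049/500000 − 3/200·(0))/(1+3/200) = 2483/2500 ≈ 0.993200
step 2 [2y] swap r/1=103/9863: DF=(1 − 103/9863·(0.993200))/(1+103/9863) = 4897/5000 ≈ 0.979400
step 3 [3y] swap r/1=291/14572: DF=(1 − 291/14572·(0.993200+0.979400))/(1+291/14572) = 4709/5000 ≈ 0.941800
step 4 [4y] swap r/1=787/38357: DF=(1 − 787/38357·(0.993200+0.979400+0.941800))/(1+787/38357) = 9213/10000 ≈ 0.921300
step 5 [5y] zero: DF = P = 9149/10000 ≈ 0.914900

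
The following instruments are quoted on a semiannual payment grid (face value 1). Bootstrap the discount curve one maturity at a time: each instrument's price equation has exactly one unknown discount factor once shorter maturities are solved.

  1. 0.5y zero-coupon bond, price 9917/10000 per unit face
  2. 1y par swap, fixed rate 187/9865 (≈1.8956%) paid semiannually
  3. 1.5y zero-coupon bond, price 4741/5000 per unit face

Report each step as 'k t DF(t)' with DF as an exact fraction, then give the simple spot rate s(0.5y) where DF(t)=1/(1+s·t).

step 1 [0.5y] zero: DF = P = 9917/10000 ≈ 0.991700
step 2 [1y] swap r/2=187/19730: DF=(1 − 187/19730·(0.991700))/(1+187/19730) = 9813/10000 ≈ 0.981300
step 3 [1.5y] zero: DF = P = 4741/5000 ≈ 0.948200

1 1/2 9917/10000
2 1 9813/10000
3 3/2 4741/5000
s(0.5y) = (1/(9917/10000) − 1)/(1/2) = 166/9917 ≈ 1.6739%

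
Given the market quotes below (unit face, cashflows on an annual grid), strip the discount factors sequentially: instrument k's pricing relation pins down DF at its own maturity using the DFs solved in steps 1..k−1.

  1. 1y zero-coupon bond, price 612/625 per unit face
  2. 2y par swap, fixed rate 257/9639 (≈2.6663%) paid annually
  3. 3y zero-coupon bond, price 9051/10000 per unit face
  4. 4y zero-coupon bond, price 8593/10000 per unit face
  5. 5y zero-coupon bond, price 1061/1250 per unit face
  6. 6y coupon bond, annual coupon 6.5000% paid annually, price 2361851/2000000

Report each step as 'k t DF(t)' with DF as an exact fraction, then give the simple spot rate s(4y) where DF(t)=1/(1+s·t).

1 1 612/625
2 2 4743/5000
3 3 9051/10000
4 4 8593/10000
5 5 1061/1250
6 6 8317/10000
s(4y) = (1/(8593/10000) − 1)/(4) = 1407/34372 ≈ 4.0934%

step 1 [1y] zero: DF = P = 612/625 ≈ 0.979200
step 2 [2y] swap r/1=257/9639: DF=(1 − 257/9639·(0.979200))/(1+257/9639) = 4743/5000 ≈ 0.948600
step 3 [3y] zero: DF = P = 9051/10000 ≈ 0.905100
step 4 [4y] zero: DF = P = 8593/10000 ≈ 0.859300
step 5 [5y] zero: DF = P = 1061/1250 ≈ 0.848800
step 6 [6y] bond c/1=13/200: DF=(2361851/2000000 − 13/200·(0.979200+0.948600+0.905100+0.859300+0.848800))/(1+13/200) = 8317/10000 ≈ 0.831700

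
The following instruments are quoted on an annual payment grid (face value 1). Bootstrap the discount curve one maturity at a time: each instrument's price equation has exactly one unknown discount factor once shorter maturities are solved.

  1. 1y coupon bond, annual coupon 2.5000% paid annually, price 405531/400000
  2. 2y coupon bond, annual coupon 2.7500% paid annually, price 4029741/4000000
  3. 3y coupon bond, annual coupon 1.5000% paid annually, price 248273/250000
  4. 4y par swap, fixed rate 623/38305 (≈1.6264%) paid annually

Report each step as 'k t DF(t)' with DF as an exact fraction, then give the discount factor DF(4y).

step 1 [1y] bond c/1=1/40: DF=(405531/400000 − 1/40·(0))/(1+1/40) = 9891/10000 ≈ 0.989100
step 2 [2y] bond c/1=11/400: DF=(4029741/4000000 − 11/400·(0.989100))/(1+11/400) = 477/500 ≈ 0.954000
step 3 [3y] bond c/1=3/200: DF=(248273/250000 − 3/200·(0.989100+0.954000))/(1+3/200) = 9497/10000 ≈ 0.949700
step 4 [4y] swap r/1=623/38305: DF=(1 − 623/38305·(0.989100+0.954000+0.949700))/(1+623/38305) = 9377/10000 ≈ 0.937700

1 1 9891/10000
2 2 477/500
3 3 9497/10000
4 4 9377/10000
DF(4y) = 9377/10000 ≈ 0.937700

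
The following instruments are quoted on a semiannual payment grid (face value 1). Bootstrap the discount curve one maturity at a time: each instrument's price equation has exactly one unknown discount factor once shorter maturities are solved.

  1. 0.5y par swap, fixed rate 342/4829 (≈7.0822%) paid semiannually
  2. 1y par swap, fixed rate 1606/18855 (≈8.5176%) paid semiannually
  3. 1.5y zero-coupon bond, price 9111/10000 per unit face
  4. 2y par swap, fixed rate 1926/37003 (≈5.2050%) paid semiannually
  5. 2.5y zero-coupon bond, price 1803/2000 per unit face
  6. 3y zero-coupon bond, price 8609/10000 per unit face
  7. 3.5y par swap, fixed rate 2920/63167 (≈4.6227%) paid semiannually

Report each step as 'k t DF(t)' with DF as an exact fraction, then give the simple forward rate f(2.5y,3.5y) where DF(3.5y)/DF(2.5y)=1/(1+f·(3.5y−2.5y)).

1 1/2 4829/5000
2 1 9197/10000
3 3/2 9111/10000
4 2 9037/10000
5 5/2 1803/2000
6 3 8609/10000
7 7/2 427/500
f(2.5y,3.5y) = ((1803/2000)/(427/500) − 1)/(1) = 95/1708 ≈ 5.5621%

step 1 [0.5y] swap r/2=171/4829: DF=(1 − 171/4829·(0))/(1+171/4829) = 4829/5000 ≈ 0.965800
step 2 [1y] swap r/2=803/18855: DF=(1 − 803/18855·(0.965800))/(1+803/18855) = 9197/10000 ≈ 0.919700
step 3 [1.5y] zero: DF = P = 9111/10000 ≈ 0.911100
step 4 [2y] swap r/2=963/37003: DF=(1 − 963/37003·(0.965800+0.919700+0.911100))/(1+963/37003) = 9037/10000 ≈ 0.903700
step 5 [2.5y] zero: DF = P = 1803/2000 ≈ 0.901500
step 6 [3y] zero: DF = P = 8609/10000 ≈ 0.860900
step 7 [3.5y] swap r/2=1460/63167: DF=(1 − 1460/63167·(0.965800+0.919700+0.911100+0.903700+0.901500+0.860900))/(1+1460/63167) = 427/500 ≈ 0.854000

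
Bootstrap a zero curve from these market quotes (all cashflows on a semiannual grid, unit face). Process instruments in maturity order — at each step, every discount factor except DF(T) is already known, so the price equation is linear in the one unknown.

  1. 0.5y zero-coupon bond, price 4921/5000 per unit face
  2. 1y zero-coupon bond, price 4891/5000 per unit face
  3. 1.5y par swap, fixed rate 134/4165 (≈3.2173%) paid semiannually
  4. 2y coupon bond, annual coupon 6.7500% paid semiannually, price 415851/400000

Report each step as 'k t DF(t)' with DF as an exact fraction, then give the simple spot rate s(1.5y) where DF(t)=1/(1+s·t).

step 1 [0.5y] zero: DF = P = 4921/5000 ≈ 0.984200
step 2 [1y] zero: DF = P = 4891/5000 ≈ 0.978200
step 3 [1.5y] swap r/2=67/4165: DF=(1 − 67/4165·(0.984200+0.978200))/(1+67/4165) = 9531/10000 ≈ 0.953100
step 4 [2y] bond c/2=27/800: DF=(415851/400000 − 27/800·(0.984200+0.978200+0.953100))/(1+27/800) = 1821/2000 ≈ 0.910500

1 1/2 4921/5000
2 1 4891/5000
3 3/2 9531/10000
4 2 1821/2000
s(1.5y) = (1/(9531/10000) − 1)/(3/2) = 938/28593 ≈ 3.2805%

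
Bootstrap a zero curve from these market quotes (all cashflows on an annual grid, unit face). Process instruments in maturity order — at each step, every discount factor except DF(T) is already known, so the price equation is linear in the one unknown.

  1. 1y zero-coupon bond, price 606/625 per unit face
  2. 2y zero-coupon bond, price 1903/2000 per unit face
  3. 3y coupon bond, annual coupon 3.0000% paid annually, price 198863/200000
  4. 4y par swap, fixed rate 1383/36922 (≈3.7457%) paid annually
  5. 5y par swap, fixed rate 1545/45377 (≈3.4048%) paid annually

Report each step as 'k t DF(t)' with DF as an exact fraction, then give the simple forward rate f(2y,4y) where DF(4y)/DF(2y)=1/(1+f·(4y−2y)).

step 1 [1y] zero: DF = P = 606/625 ≈ 0.969600
step 2 [2y] zero: DF = P = 1903/2000 ≈ 0.951500
step 3 [3y] bond c/1=3/100: DF=(198863/200000 − 3/100·(0.969600+0.951500))/(1+3/100) = 4547/5000 ≈ 0.909400
step 4 [4y] swap r/1=1383/36922: DF=(1 − 1383/36922·(0.969600+0.951500+0.909400))/(1+1383/36922) = 8617/10000 ≈ 0.861700
step 5 [5y] swap r/1=1545/45377: DF=(1 − 1545/45377·(0.969600+0.951500+0.909400+0.861700))/(1+1545/45377) = 1691/2000 ≈ 0.845500

1 1 606/625
2 2 1903/2000
3 3 4547/5000
4 4 8617/10000
5 5 1691/2000
f(2y,4y) = ((1903/2000)/(8617/10000) − 1)/(2) = 449/8617 ≈ 5.2106%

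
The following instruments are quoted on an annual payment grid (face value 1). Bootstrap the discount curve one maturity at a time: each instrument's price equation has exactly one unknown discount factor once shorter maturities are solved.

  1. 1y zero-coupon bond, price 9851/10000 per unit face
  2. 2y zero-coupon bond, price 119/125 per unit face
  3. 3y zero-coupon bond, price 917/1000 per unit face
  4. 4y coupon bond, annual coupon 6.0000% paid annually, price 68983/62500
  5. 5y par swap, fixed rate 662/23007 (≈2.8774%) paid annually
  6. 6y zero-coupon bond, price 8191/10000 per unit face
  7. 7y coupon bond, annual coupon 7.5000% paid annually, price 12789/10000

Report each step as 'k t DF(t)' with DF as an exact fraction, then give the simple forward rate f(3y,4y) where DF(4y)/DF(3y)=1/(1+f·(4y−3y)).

1 1 9851/10000
2 2 119/125
3 3 917/1000
4 4 8797/10000
5 5 2169/2500
6 6 8191/10000
7 7 1623/2000
f(3y,4y) = ((917/1000)/(8797/10000) − 1)/(1) = 373/8797 ≈ 4.2401%

step 1 [1y] zero: DF = P = 9851/10000 ≈ 0.985100
step 2 [2y] zero: DF = P = 119/125 ≈ 0.952000
step 3 [3y] zero: DF = P = 917/1000 ≈ 0.917000
step 4 [4y] bond c/1=3/50: DF=(68983/62500 − 3/50·(0.985100+0.952000+0.917000))/(1+3/50) = 8797/10000 ≈ 0.879700
step 5 [5y] swap r/1=662/23007: DF=(1 − 662/23007·(0.985100+0.952000+0.917000+0.879700))/(1+662/23007) = 2169/2500 ≈ 0.867600
step 6 [6y] zero: DF = P = 8191/10000 ≈ 0.819100
step 7 [7y] bond c/1=3/40: DF=(12789/10000 − 3/40·(0.985100+0.952000+0.917000+0.879700+0.867600+0.819100))/(1+3/40) = 1623/2000 ≈ 0.811500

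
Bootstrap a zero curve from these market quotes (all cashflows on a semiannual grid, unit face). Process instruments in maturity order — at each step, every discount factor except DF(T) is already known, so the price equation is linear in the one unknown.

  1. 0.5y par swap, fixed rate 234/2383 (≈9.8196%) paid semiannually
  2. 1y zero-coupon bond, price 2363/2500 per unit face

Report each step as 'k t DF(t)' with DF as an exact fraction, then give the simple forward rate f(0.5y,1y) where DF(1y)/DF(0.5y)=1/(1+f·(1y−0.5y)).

step 1 [0.5y] swap r/2=117/2383: DF=(1 − 117/2383·(0))/(1+117/2383) = 2383/2500 ≈ 0.953200
step 2 [1y] zero: DF = P = 2363/2500 ≈ 0.945200

1 1/2 2383/2500
2 1 2363/2500
f(0.5y,1y) = ((2383/2500)/(2363/2500) − 1)/(1/2) = 40/2363 ≈ 1.6928%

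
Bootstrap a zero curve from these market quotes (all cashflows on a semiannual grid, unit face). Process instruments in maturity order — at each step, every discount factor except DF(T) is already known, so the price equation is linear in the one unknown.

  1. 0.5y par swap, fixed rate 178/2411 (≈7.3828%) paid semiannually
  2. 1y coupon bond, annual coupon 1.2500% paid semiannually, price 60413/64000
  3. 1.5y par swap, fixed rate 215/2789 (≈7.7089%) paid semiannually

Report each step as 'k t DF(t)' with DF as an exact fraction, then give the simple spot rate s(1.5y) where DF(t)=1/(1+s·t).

1 1/2 2411/2500
2 1 9321/10000
3 3/2 357/400
s(1.5y) = (1/(357/400) − 1)/(3/2) = 86/1071 ≈ 8.0299%

step 1 [0.5y] swap r/2=89/2411: DF=(1 − 89/2411·(0))/(1+89/2411) = 2411/2500 ≈ 0.964400
step 2 [1y] bond c/2=1/160: DF=(60413/64000 − 1/160·(0.964400))/(1+1/160) = 9321/10000 ≈ 0.932100
step 3 [1.5y] swap r/2=215/5578: DF=(1 − 215/5578·(0.964400+0.932100))/(1+215/5578) = 357/400 ≈ 0.892500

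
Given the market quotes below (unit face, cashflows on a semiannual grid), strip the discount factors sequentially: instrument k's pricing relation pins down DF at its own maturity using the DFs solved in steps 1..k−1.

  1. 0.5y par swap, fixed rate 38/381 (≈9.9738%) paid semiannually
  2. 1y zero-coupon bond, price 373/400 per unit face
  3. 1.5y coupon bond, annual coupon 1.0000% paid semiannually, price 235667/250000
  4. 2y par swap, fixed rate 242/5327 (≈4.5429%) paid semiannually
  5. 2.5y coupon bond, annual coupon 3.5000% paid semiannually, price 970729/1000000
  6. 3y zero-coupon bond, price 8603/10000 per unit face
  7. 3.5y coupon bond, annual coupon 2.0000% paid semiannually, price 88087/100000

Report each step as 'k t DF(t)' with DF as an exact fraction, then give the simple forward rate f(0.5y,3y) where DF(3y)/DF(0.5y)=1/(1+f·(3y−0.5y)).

step 1 [0.5y] swap r/2=19/381: DF=(1 − 19/381·(0))/(1+19/381) = 381/400 ≈ 0.952500
step 2 [1y] zero: DF = P = 373/400 ≈ 0.932500
step 3 [1.5y] bond c/2=1/200: DF=(235667/250000 − 1/200·(0.952500+0.932500))/(1+1/200) = 4643/5000 ≈ 0.928600
step 4 [2y] swap r/2=121/5327: DF=(1 − 121/5327·(0.952500+0.932500+0.928600))/(1+121/5327) = 9153/10000 ≈ 0.915300
step 5 [2.5y] bond c/2=7/400: DF=(970729/1000000 − 7/400·(0.952500+0.932500+0.928600+0.915300))/(1+7/400) = 8899/10000 ≈ 0.889900
step 6 [3y] zero: DF = P = 8603/10000 ≈ 0.860300
step 7 [3.5y] bond c/2=1/100: DF=(88087/100000 − 1/100·(0.952500+0.932500+0.928600+0.915300+0.889900+0.860300))/(1+1/100) = 8179/10000 ≈ 0.817900

1 1/2 381/400
2 1 373/400
3 3/2 4643/5000
4 2 9153/10000
5 5/2 8899/10000
6 3 8603/10000
7 7/2 8179/10000
f(0.5y,3y) = ((381/400)/(8603/10000) − 1)/(5/2) = 1844/43015 ≈ 4.2869%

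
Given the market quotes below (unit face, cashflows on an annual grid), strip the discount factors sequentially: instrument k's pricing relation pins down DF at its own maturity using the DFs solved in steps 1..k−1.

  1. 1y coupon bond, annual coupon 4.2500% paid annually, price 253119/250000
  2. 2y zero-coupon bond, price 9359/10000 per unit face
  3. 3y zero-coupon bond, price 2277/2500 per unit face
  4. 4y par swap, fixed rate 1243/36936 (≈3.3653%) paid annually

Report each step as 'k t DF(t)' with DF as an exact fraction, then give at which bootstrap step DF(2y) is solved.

step 1 [1y] bond c/1=17/400: DF=(253119/250000 − 17/400·(0))/(1+17/400) = 607/625 ≈ 0.971200
step 2 [2y] zero: DF = P = 9359/10000 ≈ 0.935900
step 3 [3y] zero: DF = P = 2277/2500 ≈ 0.910800
step 4 [4y] swap r/1=1243/36936: DF=(1 − 1243/36936·(0.971200+0.935900+0.910800))/(1+1243/36936) = 8757/10000 ≈ 0.875700

1 1 607/625
2 2 9359/10000
3 3 2277/2500
4 4 8757/10000
DF(2y) is solved at step 2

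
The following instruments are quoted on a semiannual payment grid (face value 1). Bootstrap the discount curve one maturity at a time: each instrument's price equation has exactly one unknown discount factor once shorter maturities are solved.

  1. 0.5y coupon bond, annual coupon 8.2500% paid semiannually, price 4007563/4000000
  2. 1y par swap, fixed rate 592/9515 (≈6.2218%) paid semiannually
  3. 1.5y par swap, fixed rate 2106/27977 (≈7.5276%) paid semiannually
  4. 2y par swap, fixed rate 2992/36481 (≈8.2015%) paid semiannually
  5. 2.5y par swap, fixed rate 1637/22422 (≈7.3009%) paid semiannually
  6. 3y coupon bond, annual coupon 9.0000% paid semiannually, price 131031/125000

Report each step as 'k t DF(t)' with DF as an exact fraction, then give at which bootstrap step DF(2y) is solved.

1 1/2 4811/5000
2 1 588/625
3 3/2 8947/10000
4 2 1063/1250
5 5/2 8363/10000
6 3 81/100
DF(2y) is solved at step 4

step 1 [0.5y] bond c/2=33/800: DF=(4007563/4000000 − 33/800·(0))/(1+33/800) = 4811/5000 ≈ 0.962200
step 2 [1y] swap r/2=296/9515: DF=(1 − 296/9515·(0.962200))/(1+296/9515) = 588/625 ≈ 0.940800
step 3 [1.5y] swap r/2=1053/27977: DF=(1 − 1053/27977·(0.962200+0.940800))/(1+1053/27977) = 8947/10000 ≈ 0.894700
step 4 [2y] swap r/2=1496/36481: DF=(1 − 1496/36481·(0.962200+0.940800+0.894700))/(1+1496/36481) = 1063/1250 ≈ 0.850400
step 5 [2.5y] swap r/2=1637/44844: DF=(1 − 1637/44844·(0.962200+0.940800+0.894700+0.850400))/(1+1637/44844) = 8363/10000 ≈ 0.836300
step 6 [3y] bond c/2=9/200: DF=(131031/125000 − 9/200·(0.962200+0.940800+0.894700+0.850400+0.836300))/(1+9/200) = 81/100 ≈ 0.810000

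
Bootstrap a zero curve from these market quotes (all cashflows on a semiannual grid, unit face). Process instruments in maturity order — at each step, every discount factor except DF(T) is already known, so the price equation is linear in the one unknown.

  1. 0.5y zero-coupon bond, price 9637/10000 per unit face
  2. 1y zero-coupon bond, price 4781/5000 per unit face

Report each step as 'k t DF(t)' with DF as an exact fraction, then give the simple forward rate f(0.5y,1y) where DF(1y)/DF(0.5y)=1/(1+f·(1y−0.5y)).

1 1/2 9637/10000
2 1 4781/5000
f(0.5y,1y) = ((9637/10000)/(4781/5000) − 1)/(1/2) = 75/4781 ≈ 1.5687%

step 1 [0.5y] zero: DF = P = 9637/10000 ≈ 0.963700
step 2 [1y] zero: DF = P = 4781/5000 ≈ 0.956200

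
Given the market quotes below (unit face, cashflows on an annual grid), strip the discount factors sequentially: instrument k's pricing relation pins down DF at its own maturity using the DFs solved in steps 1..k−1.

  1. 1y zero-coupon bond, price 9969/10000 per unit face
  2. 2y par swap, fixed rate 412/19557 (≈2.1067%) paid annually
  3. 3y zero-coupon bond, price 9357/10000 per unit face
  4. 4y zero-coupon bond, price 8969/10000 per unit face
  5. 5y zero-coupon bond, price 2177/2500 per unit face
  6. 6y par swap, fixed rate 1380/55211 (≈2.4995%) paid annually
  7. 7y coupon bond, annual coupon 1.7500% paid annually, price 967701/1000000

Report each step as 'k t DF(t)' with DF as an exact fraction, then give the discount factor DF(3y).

step 1 [1y] zero: DF = P = 9969/10000 ≈ 0.996900
step 2 [2y] swap r/1=412/19557: DF=(1 − 412/19557·(0.996900))/(1+412/19557) = 2397/2500 ≈ 0.958800
step 3 [3y] zero: DF = P = 9357/10000 ≈ 0.935700
step 4 [4y] zero: DF = P = 8969/10000 ≈ 0.896900
step 5 [5y] zero: DF = P = 2177/2500 ≈ 0.870800
step 6 [6y] swap r/1=1380/55211: DF=(1 − 1380/55211·(0.996900+0.958800+0.935700+0.896900+0.870800))/(1+1380/55211) = 431/500 ≈ 0.862000
step 7 [7y] bond c/1=7/400: DF=(967701/1000000 − 7/400·(0.996900+0.958800+0.935700+0.896900+0.870800+0.862000))/(1+7/400) = 8561/10000 ≈ 0.856100

1 1 9969/10000
2 2 2397/2500
3 3 9357/10000
4 4 8969/10000
5 5 2177/2500
6 6 431/500
7 7 8561/10000
DF(3y) = 9357/10000 ≈ 0.935700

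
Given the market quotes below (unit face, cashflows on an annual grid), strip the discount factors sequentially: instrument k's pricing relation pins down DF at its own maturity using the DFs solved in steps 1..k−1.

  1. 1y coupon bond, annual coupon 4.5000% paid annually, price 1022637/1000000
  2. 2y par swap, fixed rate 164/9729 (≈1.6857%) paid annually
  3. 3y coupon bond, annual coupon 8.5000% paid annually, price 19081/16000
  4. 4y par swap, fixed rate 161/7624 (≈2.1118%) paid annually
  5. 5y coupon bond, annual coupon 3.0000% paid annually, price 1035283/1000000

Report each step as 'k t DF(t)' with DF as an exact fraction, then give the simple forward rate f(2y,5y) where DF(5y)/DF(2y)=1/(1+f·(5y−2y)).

1 1 4893/5000
2 2 1209/1250
3 3 9467/10000
4 4 1839/2000
5 5 8941/10000
f(2y,5y) = ((1209/1250)/(8941/10000) − 1)/(3) = 731/26823 ≈ 2.7253%

step 1 [1y] bond c/1=9/200: DF=(1022637/1000000 − 9/200·(0))/(1+9/200) = 4893/5000 ≈ 0.978600
step 2 [2y] swap r/1=164/9729: DF=(1 − 164/9729·(0.978600))/(1+164/9729) = 1209/1250 ≈ 0.967200
step 3 [3y] bond c/1=17/200: DF=(19081/16000 − 17/200·(0.978600+0.967200))/(1+17/200) = 9467/10000 ≈ 0.946700
step 4 [4y] swap r/1=161/7624: DF=(1 − 161/7624·(0.978600+0.967200+0.946700))/(1+161/7624) = 1839/2000 ≈ 0.919500
step 5 [5y] bond c/1=3/100: DF=(1035283/1000000 − 3/100·(0.978600+0.967200+0.946700+0.919500))/(1+3/100) = 8941/10000 ≈ 0.894100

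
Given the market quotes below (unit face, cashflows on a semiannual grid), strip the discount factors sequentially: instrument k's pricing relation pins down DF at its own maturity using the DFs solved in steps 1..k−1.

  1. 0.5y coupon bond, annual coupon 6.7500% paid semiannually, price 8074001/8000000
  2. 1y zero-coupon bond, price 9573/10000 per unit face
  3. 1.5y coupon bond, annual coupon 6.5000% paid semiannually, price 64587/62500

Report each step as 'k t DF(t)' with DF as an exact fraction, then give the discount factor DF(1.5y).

1 1/2 9763/10000
2 1 9573/10000
3 3/2 47/50
DF(1.5y) = 47/50 ≈ 0.940000

step 1 [0.5y] bond c/2=27/800: DF=(8074001/8000000 − 27/800·(0))/(1+27/800) = 9763/10000 ≈ 0.976300
step 2 [1y] zero: DF = P = 9573/10000 ≈ 0.957300
step 3 [1.5y] bond c/2=13/400: DF=(64587/62500 − 13/400·(0.976300+0.957300))/(1+13/400) = 47/50 ≈ 0.940000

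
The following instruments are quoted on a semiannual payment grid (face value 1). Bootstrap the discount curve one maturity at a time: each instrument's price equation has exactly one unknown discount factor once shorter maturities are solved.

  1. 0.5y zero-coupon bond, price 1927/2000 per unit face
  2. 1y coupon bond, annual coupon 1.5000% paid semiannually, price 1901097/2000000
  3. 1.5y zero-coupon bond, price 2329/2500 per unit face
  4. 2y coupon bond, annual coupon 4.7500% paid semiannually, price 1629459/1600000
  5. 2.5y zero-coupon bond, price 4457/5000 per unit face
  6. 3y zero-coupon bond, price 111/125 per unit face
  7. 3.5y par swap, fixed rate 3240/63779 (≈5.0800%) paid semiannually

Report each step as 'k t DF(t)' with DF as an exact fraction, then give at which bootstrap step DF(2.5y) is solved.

1 1/2 1927/2000
2 1 9363/10000
3 3/2 2329/2500
4 2 9291/10000
5 5/2 4457/5000
6 3 111/125
7 7/2 419/500
DF(2.5y) is solved at step 5

step 1 [0.5y] zero: DF = P = 1927/2000 ≈ 0.963500
step 2 [1y] bond c/2=3/400: DF=(1901097/2000000 − 3/400·(0.963500))/(1+3/400) = 9363/10000 ≈ 0.936300
step 3 [1.5y] zero: DF = P = 2329/2500 ≈ 0.931600
step 4 [2y] bond c/2=19/800: DF=(1629459/1600000 − 19/800·(0.963500+0.936300+0.931600))/(1+19/800) = 9291/10000 ≈ 0.929100
step 5 [2.5y] zero: DF = P = 4457/5000 ≈ 0.891400
step 6 [3y] zero: DF = P = 111/125 ≈ 0.888000
step 7 [3.5y] swap r/2=1620/63779: DF=(1 − 1620/63779·(0.963500+0.936300+0.931600+0.929100+0.891400+0.888000))/(1+1620/63779) = 419/500 ≈ 0.838000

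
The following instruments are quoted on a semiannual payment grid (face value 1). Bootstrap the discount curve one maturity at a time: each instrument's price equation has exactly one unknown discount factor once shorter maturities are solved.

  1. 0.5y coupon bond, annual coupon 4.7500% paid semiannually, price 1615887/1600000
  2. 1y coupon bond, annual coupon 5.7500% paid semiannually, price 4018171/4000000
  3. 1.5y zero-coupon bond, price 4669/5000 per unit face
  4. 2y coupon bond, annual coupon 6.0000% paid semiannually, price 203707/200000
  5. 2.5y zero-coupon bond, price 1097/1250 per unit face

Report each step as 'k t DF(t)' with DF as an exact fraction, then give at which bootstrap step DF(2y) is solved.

1 1/2 1973/2000
2 1 9489/10000
3 3/2 4669/5000
4 2 9053/10000
5 5/2 1097/1250
DF(2y) is solved at step 4

step 1 [0.5y] bond c/2=19/800: DF=(1615887/1600000 − 19/800·(0))/(1+19/800) = 1973/2000 ≈ 0.986500
step 2 [1y] bond c/2=23/800: DF=(4018171/4000000 − 23/800·(0.986500))/(1+23/800) = 9489/10000 ≈ 0.948900
step 3 [1.5y] zero: DF = P = 4669/5000 ≈ 0.933800
step 4 [2y] bond c/2=3/100: DF=(203707/200000 − 3/100·(0.986500+0.948900+0.933800))/(1+3/100) = 9053/10000 ≈ 0.905300
step 5 [2.5y] zero: DF = P = 1097/1250 ≈ 0.877600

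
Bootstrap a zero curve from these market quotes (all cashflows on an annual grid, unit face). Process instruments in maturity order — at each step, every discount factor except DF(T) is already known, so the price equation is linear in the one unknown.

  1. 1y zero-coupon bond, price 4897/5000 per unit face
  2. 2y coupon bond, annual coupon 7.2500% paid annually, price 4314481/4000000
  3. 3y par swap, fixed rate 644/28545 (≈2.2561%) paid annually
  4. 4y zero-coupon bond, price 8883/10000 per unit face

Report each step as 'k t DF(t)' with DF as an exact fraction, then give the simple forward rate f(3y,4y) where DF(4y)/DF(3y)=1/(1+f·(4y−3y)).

step 1 [1y] zero: DF = P = 4897/5000 ≈ 0.979400
step 2 [2y] bond c/1=29/400: DF=(4314481/4000000 − 29/400·(0.979400))/(1+29/400) = 1879/2000 ≈ 0.939500
step 3 [3y] swap r/1=644/28545: DF=(1 − 644/28545·(0.979400+0.939500))/(1+644/28545) = 2339/2500 ≈ 0.935600
step 4 [4y] zero: DF = P = 8883/10000 ≈ 0.888300

1 1 4897/5000
2 2 1879/2000
3 3 2339/2500
4 4 8883/10000
f(3y,4y) = ((2339/2500)/(8883/10000) − 1)/(1) = 473/8883 ≈ 5.3248%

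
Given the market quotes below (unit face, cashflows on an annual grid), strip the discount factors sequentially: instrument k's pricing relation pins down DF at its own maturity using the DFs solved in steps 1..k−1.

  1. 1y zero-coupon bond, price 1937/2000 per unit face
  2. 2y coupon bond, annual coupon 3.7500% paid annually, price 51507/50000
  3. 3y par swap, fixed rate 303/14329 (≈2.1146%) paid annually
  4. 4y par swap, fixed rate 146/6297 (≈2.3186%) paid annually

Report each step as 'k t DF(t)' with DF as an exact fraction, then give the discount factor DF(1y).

step 1 [1y] zero: DF = P = 1937/2000 ≈ 0.968500
step 2 [2y] bond c/1=3/80: DF=(51507/50000 − 3/80·(0.968500))/(1+3/80) = 9579/10000 ≈ 0.957900
step 3 [3y] swap r/1=303/14329: DF=(1 − 303/14329·(0.968500+0.957900))/(1+303/14329) = 4697/5000 ≈ 0.939400
step 4 [4y] swap r/1=146/6297: DF=(1 − 146/6297·(0.968500+0.957900+0.939400))/(1+146/6297) = 2281/2500 ≈ 0.912400

1 1 1937/2000
2 2 9579/10000
3 3 4697/5000
4 4 2281/2500
DF(1y) = 1937/2000 ≈ 0.968500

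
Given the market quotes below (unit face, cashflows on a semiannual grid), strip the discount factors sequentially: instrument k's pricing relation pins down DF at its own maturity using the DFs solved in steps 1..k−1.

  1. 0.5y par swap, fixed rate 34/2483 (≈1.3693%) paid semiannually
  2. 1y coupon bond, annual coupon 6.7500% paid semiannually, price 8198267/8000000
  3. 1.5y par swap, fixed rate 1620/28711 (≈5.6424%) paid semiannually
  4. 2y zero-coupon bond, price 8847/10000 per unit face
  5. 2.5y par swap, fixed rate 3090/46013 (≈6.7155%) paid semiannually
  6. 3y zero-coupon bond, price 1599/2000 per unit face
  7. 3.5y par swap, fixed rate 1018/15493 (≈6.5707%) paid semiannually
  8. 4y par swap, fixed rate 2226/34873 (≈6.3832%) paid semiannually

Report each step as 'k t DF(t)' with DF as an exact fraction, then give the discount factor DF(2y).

step 1 [0.5y] swap r/2=17/2483: DF=(1 − 17/2483·(0))/(1+17/2483) = 2483/2500 ≈ 0.993200
step 2 [1y] bond c/2=27/800: DF=(8198267/8000000 − 27/800·(0.993200))/(1+27/800) = 9589/10000 ≈ 0.958900
step 3 [1.5y] swap r/2=810/28711: DF=(1 − 810/28711·(0.993200+0.958900))/(1+810/28711) = 919/1000 ≈ 0.919000
step 4 [2y] zero: DF = P = 8847/10000 ≈ 0.884700
step 5 [2.5y] swap r/2=1545/46013: DF=(1 − 1545/46013·(0.993200+0.958900+0.919000+0.884700))/(1+1545/46013) = 1691/2000 ≈ 0.845500
step 6 [3y] zero: DF = P = 1599/2000 ≈ 0.799500
step 7 [3.5y] swap r/2=509/15493: DF=(1 − 509/15493·(0.993200+0.958900+0.919000+0.884700+0.845500+0.799500))/(1+509/15493) = 1991/2500 ≈ 0.796400
step 8 [4y] swap r/2=1113/34873: DF=(1 − 1113/34873·(0.993200+0.958900+0.919000+0.884700+0.845500+0.799500+0.796400))/(1+1113/34873) = 3887/5000 ≈ 0.777400

1 1/2 2483/2500
2 1 9589/10000
3 3/2 919/1000
4 2 8847/10000
5 5/2 1691/2000
6 3 1599/2000
7 7/2 1991/2500
8 4 3887/5000
DF(2y) = 8847/10000 ≈ 0.884700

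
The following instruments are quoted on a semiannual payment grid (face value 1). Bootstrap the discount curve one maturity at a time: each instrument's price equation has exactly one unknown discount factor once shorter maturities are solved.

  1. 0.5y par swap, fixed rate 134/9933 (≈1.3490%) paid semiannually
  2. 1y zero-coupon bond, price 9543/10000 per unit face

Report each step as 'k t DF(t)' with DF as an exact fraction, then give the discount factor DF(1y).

1 1/2 9933/10000
2 1 9543/10000
DF(1y) = 9543/10000 ≈ 0.954300

step 1 [0.5y] swap r/2=67/9933: DF=(1 − 67/9933·(0))/(1+67/9933) = 9933/10000 ≈ 0.993300
step 2 [1y] zero: DF = P = 9543/10000 ≈ 0.954300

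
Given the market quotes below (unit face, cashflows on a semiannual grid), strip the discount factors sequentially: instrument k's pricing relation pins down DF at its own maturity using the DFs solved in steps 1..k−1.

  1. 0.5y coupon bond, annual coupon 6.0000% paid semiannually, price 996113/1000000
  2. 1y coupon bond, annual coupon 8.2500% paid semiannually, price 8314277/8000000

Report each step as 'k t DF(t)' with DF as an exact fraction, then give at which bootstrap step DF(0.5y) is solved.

1 1/2 9671/10000
2 1 4799/5000
DF(0.5y) is solved at step 1

step 1 [0.5y] bond c/2=3/100: DF=(996113/1000000 − 3/100·(0))/(1+3/100) = 9671/10000 ≈ 0.967100
step 2 [1y] bond c/2=33/800: DF=(8314277/8000000 − 33/800·(0.967100))/(1+33/800) = 4799/5000 ≈ 0.959800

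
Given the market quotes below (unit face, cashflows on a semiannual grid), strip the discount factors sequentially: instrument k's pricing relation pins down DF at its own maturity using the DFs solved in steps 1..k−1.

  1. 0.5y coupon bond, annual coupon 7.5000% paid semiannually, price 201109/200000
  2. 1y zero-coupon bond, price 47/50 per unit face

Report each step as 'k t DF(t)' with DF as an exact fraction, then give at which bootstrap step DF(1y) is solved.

step 1 [0.5y] bond c/2=3/80: DF=(201109/200000 − 3/80·(0))/(1+3/80) = 2423/2500 ≈ 0.969200
step 2 [1y] zero: DF = P = 47/50 ≈ 0.940000

1 1/2 2423/2500
2 1 47/50
DF(1y) is solved at step 2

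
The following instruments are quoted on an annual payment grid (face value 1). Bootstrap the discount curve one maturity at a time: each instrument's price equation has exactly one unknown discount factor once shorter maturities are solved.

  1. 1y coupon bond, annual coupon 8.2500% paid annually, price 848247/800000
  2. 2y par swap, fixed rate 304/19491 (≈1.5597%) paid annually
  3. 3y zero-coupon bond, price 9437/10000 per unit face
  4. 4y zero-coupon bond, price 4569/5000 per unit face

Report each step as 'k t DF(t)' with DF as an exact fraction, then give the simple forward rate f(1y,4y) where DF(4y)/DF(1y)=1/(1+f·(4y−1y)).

step 1 [1y] bond c/1=33/400: DF=(848247/800000 − 33/400·(0))/(1+33/400) = 1959/2000 ≈ 0.979500
step 2 [2y] swap r/1=304/19491: DF=(1 − 304/19491·(0.979500))/(1+304/19491) = 606/625 ≈ 0.969600
step 3 [3y] zero: DF = P = 9437/10000 ≈ 0.943700
step 4 [4y] zero: DF = P = 4569/5000 ≈ 0.913800

1 1 1959/2000
2 2 606/625
3 3 9437/10000
4 4 4569/5000
f(1y,4y) = ((1959/2000)/(4569/5000) − 1)/(3) = 73/3046 ≈ 2.3966%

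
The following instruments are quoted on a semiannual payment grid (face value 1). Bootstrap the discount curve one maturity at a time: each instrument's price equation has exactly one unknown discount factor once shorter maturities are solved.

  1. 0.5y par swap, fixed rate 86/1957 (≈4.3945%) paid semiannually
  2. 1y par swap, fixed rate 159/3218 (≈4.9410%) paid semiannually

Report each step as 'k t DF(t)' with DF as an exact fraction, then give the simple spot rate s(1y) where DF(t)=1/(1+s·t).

step 1 [0.5y] swap r/2=43/1957: DF=(1 − 43/1957·(0))/(1+43/1957) = 1957/2000 ≈ 0.978500
step 2 [1y] swap r/2=159/6436: DF=(1 − 159/6436·(0.978500))/(1+159/6436) = 9523/10000 ≈ 0.952300

1 1/2 1957/2000
2 1 9523/10000
s(1y) = (1/(9523/10000) − 1)/(1) = 477/9523 ≈ 5.0089%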